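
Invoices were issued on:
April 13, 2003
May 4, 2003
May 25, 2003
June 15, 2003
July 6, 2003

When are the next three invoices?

Gaps between consecutive events: 21, 21, 21, 21 days — a constant 21-day interval.
July 6, 2003 + 21 days = July 27, 2003.
July 27, 2003 + 21 days = August 17, 2003.
August 17, 2003 + 21 days = September 7, 2003.

July 27, 2003; August 17, 2003; September 7, 2003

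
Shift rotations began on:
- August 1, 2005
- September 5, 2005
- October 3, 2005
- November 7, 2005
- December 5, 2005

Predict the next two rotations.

These are Mondays at 28- or 35-day spacing (35, 28, 35, 28).
The pattern: 1st Monday of the month.
1st Monday of January 2006: January 2, 2006.
February 2006 — 1st Monday is February 6, 2006.

January 2, 2006; February 6, 2006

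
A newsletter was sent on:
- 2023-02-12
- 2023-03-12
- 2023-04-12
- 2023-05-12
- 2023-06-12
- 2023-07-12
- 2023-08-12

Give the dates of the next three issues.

The day-of-month is always 12 (28, 31, 30, 31, 30, 31 days between events).
So this recurs on the 12th of each month.
Next: September 2023 → 2023-09-12.
October 2023: 2023-10-12.
November 2023: 2023-11-12.

2023-09-12, 2023-10-12, 2023-11-12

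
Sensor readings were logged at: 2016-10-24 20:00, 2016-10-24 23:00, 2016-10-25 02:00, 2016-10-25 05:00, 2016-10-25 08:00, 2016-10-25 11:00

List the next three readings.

2016-10-25 14:00, 2016-10-25 17:00, 2016-10-25 20:00

Spacing: 3, 3, 3, 3, 3 h — constant 3 h.
2016-10-25 11:00 + 3 h = 2016-10-25 14:00.
2016-10-25 14:00 + 3 h = 2016-10-25 17:00.
2016-10-25 17:00 + 3 h = 2016-10-25 20:00.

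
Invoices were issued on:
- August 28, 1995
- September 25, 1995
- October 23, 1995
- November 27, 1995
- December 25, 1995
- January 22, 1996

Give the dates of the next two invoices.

These are Mondays at 28- or 35-day spacing (28, 28, 35, 28, 28).
The pattern: 4th Monday of the month.
February 1996 — 4th Monday is February 26, 1996.
March 1996 — 4th Monday is March 25, 1996.

February 26, 1996; March 25, 1996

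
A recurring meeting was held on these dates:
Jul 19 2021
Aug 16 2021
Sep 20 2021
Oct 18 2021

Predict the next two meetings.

Nov 15 2021, Dec 20 2021

Gaps: 28, 35, 28 days — a mix of 28 and 35. Every date is a Monday.
Each is the 3rd Monday of its month.
3rd Monday of November 2021: Nov 15 2021.
3rd Monday of December 2021: Dec 20 2021.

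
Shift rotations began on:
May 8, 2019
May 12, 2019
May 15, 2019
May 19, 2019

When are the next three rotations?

May 22, 2019; May 26, 2019; May 29, 2019

Gaps: 4, 3, 4 days — not constant, but cyclic with period 2.
The events fall on every Wednesday and Sunday.
Next Wednesday: May 22, 2019.
The following Sunday is May 26, 2019.
The following Wednesday is May 29, 2019.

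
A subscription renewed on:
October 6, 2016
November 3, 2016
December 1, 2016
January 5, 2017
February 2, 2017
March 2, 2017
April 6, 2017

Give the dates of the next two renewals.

These are Thursdays at 28- or 35-day spacing (28, 28, 35, 28, 28, 35).
The pattern: 1st Thursday of the month.
May 2017 — 1st Thursday is May 4, 2017.
June 2017 — 1st Thursday is June 1, 2017.

May 4, 2017; June 1, 2017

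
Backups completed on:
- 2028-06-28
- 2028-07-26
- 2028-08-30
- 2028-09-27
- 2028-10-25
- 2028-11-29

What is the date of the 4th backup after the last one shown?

These are Wednesdays with 28, 35, 28, 28, 35-day gaps.
Each is the final Wednesday of its month — 2028-08-30 is past the 28th, so '4th Wednesday' doesn't fit.
December 2028 ends with Wednesday 2028-12-27.
January 2029 ends with Wednesday 2029-01-31.
February 2029 ends with Wednesday 2029-02-28.
Last Wednesday of March 2029: 2029-03-28.

2029-03-28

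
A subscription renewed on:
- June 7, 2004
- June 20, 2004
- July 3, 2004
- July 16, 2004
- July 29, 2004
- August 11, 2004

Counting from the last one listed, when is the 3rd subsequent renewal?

September 19, 2004

The spacing is 13, 13, 13, 13, 13 days — always 13 days.
August 11, 2004 + 13 days = August 24, 2004.
August 24, 2004 + 13 days = September 6, 2004.
September 6, 2004 + 13 days = September 19, 2004.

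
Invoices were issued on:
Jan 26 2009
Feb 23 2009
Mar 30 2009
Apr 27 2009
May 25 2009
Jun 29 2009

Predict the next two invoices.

Every date is a Monday; gaps 28, 35, 28, 28, 35 days.
Each is the last Monday of its month (at least one falls on the 29th or later, ruling out '4th Monday').
July 2009 ends with Monday Jul 27 2009.
Last Monday of August 2009: Aug 31 2009.

Jul 27 2009, Aug 31 2009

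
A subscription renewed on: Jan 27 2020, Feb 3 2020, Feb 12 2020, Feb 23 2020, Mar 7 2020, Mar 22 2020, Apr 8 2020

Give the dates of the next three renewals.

Gaps: 7, 9, 11, 13, 15, 17 days — each gap is 2 larger than the previous one.
Next gap: 19 days. Apr 8 2020 + 19 days = Apr 27 2020.
Next gap: 21 days. Apr 27 2020 + 21 days = May 18 2020.
Next gap: 23 days. May 18 2020 + 23 days = Jun 10 2020.

Apr 27 2020, May 18 2020, Jun 10 2020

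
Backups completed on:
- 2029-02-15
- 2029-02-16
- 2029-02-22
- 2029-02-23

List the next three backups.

2029-03-01, 2029-03-02, 2029-03-08

Gaps: 1, 6, 1 days — not constant, but cyclic with period 2.
The events fall on every Thursday and Friday.
Next Thursday: 2029-03-01.
Next Friday: 2029-03-02.
The following Thursday is 2029-03-08.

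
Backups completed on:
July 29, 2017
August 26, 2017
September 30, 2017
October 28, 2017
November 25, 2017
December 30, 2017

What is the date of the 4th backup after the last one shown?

April 28, 2018

All Saturdays; the gaps (28, 35, 28, 28, 35) vary with month length.
This is the last Saturday of each month.
January 2018 ends with Saturday January 27, 2018.
Last Saturday of February 2018: February 24, 2018.
Last Saturday of March 2018: March 31, 2018.
April 2018 ends with Saturday April 28, 2018.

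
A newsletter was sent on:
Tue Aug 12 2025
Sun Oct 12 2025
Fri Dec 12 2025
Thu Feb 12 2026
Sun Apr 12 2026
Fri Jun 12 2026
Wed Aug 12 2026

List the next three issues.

Gaps: 61, 61, 62, 59, 61, 61 days — not constant. Every event is on the 12th of the month.
Pattern: the 12th of every 2 months.
Next: October 2026 → Mon Oct 12 2026.
December 2026: Sat Dec 12 2026.
Next: February 2027 → Fri Feb 12 2027.

Mon Oct 12 2026, Sat Dec 12 2026, Fri Feb 12 2027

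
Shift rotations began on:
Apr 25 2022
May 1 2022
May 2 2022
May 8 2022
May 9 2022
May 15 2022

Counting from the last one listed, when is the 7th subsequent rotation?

Every event lands on a Monday or Sunday (gaps cycle 6, 1, 6, 1, 6).
So the schedule is: every Monday and Sunday.
Next Monday: May 16 2022.
Next Sunday: May 22 2022.
The following Monday is May 23 2022.
The following Sunday is May 29 2022.
The following Monday is May 30 2022.
The following Sunday is Jun 5 2022.
Next Monday: Jun 6 2022.

Jun 6 2022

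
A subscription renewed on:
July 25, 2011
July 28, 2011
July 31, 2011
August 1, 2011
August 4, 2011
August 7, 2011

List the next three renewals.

August 8, 2011; August 11, 2011; August 14, 2011

Gaps: 3, 3, 1, 3, 3 days — not constant, but cyclic with period 3.
The events fall on every Monday, Thursday and Sunday.
The following Monday is August 8, 2011.
The following Thursday is August 11, 2011.
The following Sunday is August 14, 2011.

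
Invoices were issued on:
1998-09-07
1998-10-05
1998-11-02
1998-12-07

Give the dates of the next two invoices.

Gaps: 28, 28, 35 days — a mix of 28 and 35. Every date is a Monday.
Each is the 1st Monday of its month.
January 1999 — 1st Monday is 1999-01-04.
February 1999 — 1st Monday is 1999-02-01.

1999-01-04, 1999-02-01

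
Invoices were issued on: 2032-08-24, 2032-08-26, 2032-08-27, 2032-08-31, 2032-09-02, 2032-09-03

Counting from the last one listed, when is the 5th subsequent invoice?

2032-09-16

Every event lands on a Tuesday or Thursday or Friday (gaps cycle 2, 1, 4, 2, 1).
So the schedule is: every Tuesday, Thursday and Friday.
The following Tuesday is 2032-09-07.
Next Thursday: 2032-09-09.
The following Friday is 2032-09-10.
The following Tuesday is 2032-09-14.
The following Thursday is 2032-09-16.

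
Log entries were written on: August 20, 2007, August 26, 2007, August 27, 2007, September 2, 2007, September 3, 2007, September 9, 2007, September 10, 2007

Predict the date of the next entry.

Every event lands on a Monday or Sunday (gaps cycle 6, 1, 6, 1, 6, 1).
So the schedule is: every Monday and Sunday.
Next Sunday: September 16, 2007.

September 16, 2007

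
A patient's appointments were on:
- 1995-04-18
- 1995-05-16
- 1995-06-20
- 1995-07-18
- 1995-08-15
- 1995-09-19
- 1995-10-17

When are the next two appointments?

1995-11-21, 1995-12-19

Gaps: 28, 35, 28, 28, 35, 28 days — a mix of 28 and 35. Every date is a Tuesday.
Each is the 3rd Tuesday of its month.
November 1995 — 3rd Tuesday is 1995-11-21.
December 1995 — 3rd Tuesday is 1995-12-19.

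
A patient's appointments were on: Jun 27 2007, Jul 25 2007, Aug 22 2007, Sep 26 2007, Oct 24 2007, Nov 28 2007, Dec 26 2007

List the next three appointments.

These are Wednesdays at 28- or 35-day spacing (28, 28, 35, 28, 35, 28).
The pattern: 4th Wednesday of the month.
January 2008 — 4th Wednesday is Jan 23 2008.
4th Wednesday of February 2008: Feb 27 2008.
March 2008 — 4th Wednesday is Mar 26 2008.

Jan 23 2008, Feb 27 2008, Mar 26 2008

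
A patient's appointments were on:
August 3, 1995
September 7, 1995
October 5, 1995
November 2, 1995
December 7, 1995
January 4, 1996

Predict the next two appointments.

February 1, 1996; March 7, 1996

Gaps: 35, 28, 28, 35, 28 days — a mix of 28 and 35. Every date is a Thursday.
Each is the 1st Thursday of its month.
February 1996 — 1st Thursday is February 1, 1996.
March 1996 — 1st Thursday is March 7, 1996.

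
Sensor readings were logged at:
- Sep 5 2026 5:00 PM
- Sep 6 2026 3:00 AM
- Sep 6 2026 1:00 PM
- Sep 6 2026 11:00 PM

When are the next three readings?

The interval is a steady 10 hours (10, 10, 10).
Sep 6 2026 11:00 PM + 10 h = Sep 7 2026 9:00 AM.
Sep 7 2026 9:00 AM + 10 h = Sep 7 2026 7:00 PM.
Sep 7 2026 7:00 PM + 10 h = Sep 8 2026 5:00 AM.

Sep 7 2026 9:00 AM, Sep 7 2026 7:00 PM, Sep 8 2026 5:00 AM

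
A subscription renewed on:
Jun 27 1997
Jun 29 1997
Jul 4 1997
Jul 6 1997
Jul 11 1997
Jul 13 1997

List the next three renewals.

Every event lands on a Friday or Sunday (gaps cycle 2, 5, 2, 5, 2).
So the schedule is: every Friday and Sunday.
Next Friday: Jul 18 1997.
Next Sunday: Jul 20 1997.
Next Friday: Jul 25 1997.

Jul 18 1997, Jul 20 1997, Jul 25 1997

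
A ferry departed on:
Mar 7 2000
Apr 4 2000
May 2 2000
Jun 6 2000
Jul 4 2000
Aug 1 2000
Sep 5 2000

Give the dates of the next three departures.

These are Tuesdays at 28- or 35-day spacing (28, 28, 35, 28, 28, 35).
The pattern: 1st Tuesday of the month.
October 2000 — 1st Tuesday is Oct 3 2000.
1st Tuesday of November 2000: Nov 7 2000.
1st Tuesday of December 2000: Dec 5 2000.

Oct 3 2000, Nov 7 2000, Dec 5 2000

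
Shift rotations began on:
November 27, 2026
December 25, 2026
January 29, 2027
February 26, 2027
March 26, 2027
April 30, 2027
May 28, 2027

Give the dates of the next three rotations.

These are Fridays with 28, 35, 28, 28, 35, 28-day gaps.
Each is the final Friday of its month — January 29, 2027 is past the 28th, so '4th Friday' doesn't fit.
Last Friday of June 2027: June 25, 2027.
Last Friday of July 2027: July 30, 2027.
Last Friday of August 2027: August 27, 2027.

June 25, 2027; July 30, 2027; August 27, 2027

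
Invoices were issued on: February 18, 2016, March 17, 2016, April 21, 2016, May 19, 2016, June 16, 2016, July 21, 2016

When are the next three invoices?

Gaps: 28, 35, 28, 28, 35 days — a mix of 28 and 35. Every date is a Thursday.
Each is the 3rd Thursday of its month.
August 2016 — 3rd Thursday is August 18, 2016.
September 2016 — 3rd Thursday is September 15, 2016.
3rd Thursday of October 2016: October 20, 2016.

August 18, 2016; September 15, 2016; October 20, 2016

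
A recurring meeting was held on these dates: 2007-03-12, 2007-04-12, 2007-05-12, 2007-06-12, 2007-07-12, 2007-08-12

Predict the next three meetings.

Each date is the 12th; the gaps (31, 30, 31, 30, 31) track the month lengths.
The rule is the 12th of each month.
September 2007: 2007-09-12.
Next: October 2007 → 2007-10-12.
Next: November 2007 → 2007-11-12.

2007-09-12, 2007-10-12, 2007-11-12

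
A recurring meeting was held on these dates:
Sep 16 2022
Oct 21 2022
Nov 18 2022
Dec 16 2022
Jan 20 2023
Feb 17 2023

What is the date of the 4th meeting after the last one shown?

All dates are Fridays, 35, 28, 28, 35, 28 days apart.
Specifically, the 3rd Friday of each month.
March 2023 — 3rd Friday is Mar 17 2023.
3rd Friday of April 2023: Apr 21 2023.
May 2023 — 3rd Friday is May 19 2023.
June 2023 — 3rd Friday is Jun 16 2023.

Jun 16 2023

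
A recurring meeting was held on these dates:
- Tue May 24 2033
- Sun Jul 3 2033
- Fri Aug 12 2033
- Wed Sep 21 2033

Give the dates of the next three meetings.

Mon Oct 31 2033, Sat Dec 10 2033, Thu Jan 19 2034

Gaps between consecutive events: 40, 40, 40 days — a constant 40-day interval.
Wed Sep 21 2033 + 40 days = Mon Oct 31 2033.
Mon Oct 31 2033 + 40 days = Sat Dec 10 2033.
Sat Dec 10 2033 + 40 days = Thu Jan 19 2034.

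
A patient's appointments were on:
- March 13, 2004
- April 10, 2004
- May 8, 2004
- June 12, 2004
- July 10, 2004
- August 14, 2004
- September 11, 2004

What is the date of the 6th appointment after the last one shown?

March 12, 2005

These are Saturdays at 28- or 35-day spacing (28, 28, 35, 28, 35, 28).
The pattern: 2nd Saturday of the month.
October 2004 — 2nd Saturday is October 9, 2004.
November 2004 — 2nd Saturday is November 13, 2004.
2nd Saturday of December 2004: December 11, 2004.
2nd Saturday of January 2005: January 8, 2005.
February 2005 — 2nd Saturday is February 12, 2005.
2nd Saturday of March 2005: March 12, 2005.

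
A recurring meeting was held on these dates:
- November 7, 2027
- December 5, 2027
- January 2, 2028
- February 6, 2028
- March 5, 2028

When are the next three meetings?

April 2, 2028; May 7, 2028; June 4, 2028

These are Sundays at 28- or 35-day spacing (28, 28, 35, 28).
The pattern: 1st Sunday of the month.
April 2028 — 1st Sunday is April 2, 2028.
1st Sunday of May 2028: May 7, 2028.
June 2028 — 1st Sunday is June 4, 2028.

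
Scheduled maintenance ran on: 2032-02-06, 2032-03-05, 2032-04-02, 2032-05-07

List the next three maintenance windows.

2032-06-04, 2032-07-02, 2032-08-06

Gaps: 28, 28, 35 days — a mix of 28 and 35. Every date is a Friday.
Each is the 1st Friday of its month.
1st Friday of June 2032: 2032-06-04.
July 2032 — 1st Friday is 2032-07-02.
August 2032 — 1st Friday is 2032-08-06.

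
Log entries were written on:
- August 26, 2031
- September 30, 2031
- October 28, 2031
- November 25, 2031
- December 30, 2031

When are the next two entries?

These are Tuesdays with 35, 28, 28, 35-day gaps.
Each is the final Tuesday of its month — September 30, 2031 is past the 28th, so '4th Tuesday' doesn't fit.
Last Tuesday of January 2032: January 27, 2032.
Last Tuesday of February 2032: February 24, 2032.

January 27, 2032; February 24, 2032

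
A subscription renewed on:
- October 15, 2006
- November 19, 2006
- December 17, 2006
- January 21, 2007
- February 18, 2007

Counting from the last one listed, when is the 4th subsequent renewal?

June 17, 2007

Gaps: 35, 28, 35, 28 days — a mix of 28 and 35. Every date is a Sunday.
Each is the 3rd Sunday of its month.
3rd Sunday of March 2007: March 18, 2007.
3rd Sunday of April 2007: April 15, 2007.
3rd Sunday of May 2007: May 20, 2007.
3rd Sunday of June 2007: June 17, 2007.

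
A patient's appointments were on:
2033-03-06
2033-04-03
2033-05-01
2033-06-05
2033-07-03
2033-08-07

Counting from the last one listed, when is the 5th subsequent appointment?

2034-01-01

These are Sundays at 28- or 35-day spacing (28, 28, 35, 28, 35).
The pattern: 1st Sunday of the month.
September 2033 — 1st Sunday is 2033-09-04.
1st Sunday of October 2033: 2033-10-02.
November 2033 — 1st Sunday is 2033-11-06.
December 2033 — 1st Sunday is 2033-12-04.
January 2034 — 1st Sunday is 2034-01-01.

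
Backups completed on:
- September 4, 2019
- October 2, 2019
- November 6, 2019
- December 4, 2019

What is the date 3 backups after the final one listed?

March 4, 2020

These are Wednesdays at 28- or 35-day spacing (28, 35, 28).
The pattern: 1st Wednesday of the month.
January 2020 — 1st Wednesday is January 1, 2020.
February 2020 — 1st Wednesday is February 5, 2020.
March 2020 — 1st Wednesday is March 4, 2020.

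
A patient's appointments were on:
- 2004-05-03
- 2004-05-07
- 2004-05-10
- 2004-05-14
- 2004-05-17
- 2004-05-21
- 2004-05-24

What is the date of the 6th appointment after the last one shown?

The gap pattern 4, 3, 4, 3, 4, 3 repeats every 2 events.
These are the Mondays and Fridays of each week.
Next Friday: 2004-05-28.
Next Monday: 2004-05-31.
The following Friday is 2004-06-04.
The following Monday is 2004-06-07.
The following Friday is 2004-06-11.
The following Monday is 2004-06-14.

2004-06-14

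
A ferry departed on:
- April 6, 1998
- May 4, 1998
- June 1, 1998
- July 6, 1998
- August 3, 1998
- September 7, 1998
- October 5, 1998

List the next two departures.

Gaps: 28, 28, 35, 28, 35, 28 days — a mix of 28 and 35. Every date is a Monday.
Each is the 1st Monday of its month.
1st Monday of November 1998: November 2, 1998.
1st Monday of December 1998: December 7, 1998.

November 2, 1998; December 7, 1998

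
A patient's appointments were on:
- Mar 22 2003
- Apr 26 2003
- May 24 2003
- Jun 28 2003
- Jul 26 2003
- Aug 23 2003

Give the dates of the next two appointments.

Sep 27 2003, Oct 25 2003

All dates are Saturdays, 35, 28, 35, 28, 28 days apart.
Specifically, the 4th Saturday of each month.
4th Saturday of September 2003: Sep 27 2003.
4th Saturday of October 2003: Oct 25 2003.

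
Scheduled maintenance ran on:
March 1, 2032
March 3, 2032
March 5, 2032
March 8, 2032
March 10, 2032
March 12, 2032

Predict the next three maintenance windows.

March 15, 2032; March 17, 2032; March 19, 2032

Every event lands on a Monday or Wednesday or Friday (gaps cycle 2, 2, 3, 2, 2).
So the schedule is: every Monday, Wednesday and Friday.
The following Monday is March 15, 2032.
The following Wednesday is March 17, 2032.
Next Friday: March 19, 2032.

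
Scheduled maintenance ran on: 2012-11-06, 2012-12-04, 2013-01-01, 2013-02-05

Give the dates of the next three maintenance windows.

All dates are Tuesdays, 28, 28, 35 days apart.
Specifically, the 1st Tuesday of each month.
March 2013 — 1st Tuesday is 2013-03-05.
1st Tuesday of April 2013: 2013-04-02.
May 2013 — 1st Tuesday is 2013-05-07.

2013-03-05, 2013-04-02, 2013-05-07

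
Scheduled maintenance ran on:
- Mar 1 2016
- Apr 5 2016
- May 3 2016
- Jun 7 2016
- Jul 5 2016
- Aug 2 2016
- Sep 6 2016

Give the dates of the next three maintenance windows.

All dates are Tuesdays, 35, 28, 35, 28, 28, 35 days apart.
Specifically, the 1st Tuesday of each month.
October 2016 — 1st Tuesday is Oct 4 2016.
November 2016 — 1st Tuesday is Nov 1 2016.
1st Tuesday of December 2016: Dec 6 2016.

Oct 4 2016, Nov 1 2016, Dec 6 2016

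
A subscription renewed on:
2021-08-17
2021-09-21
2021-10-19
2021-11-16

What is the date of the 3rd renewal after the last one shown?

Gaps: 35, 28, 28 days — a mix of 28 and 35. Every date is a Tuesday.
Each is the 3rd Tuesday of its month.
December 2021 — 3rd Tuesday is 2021-12-21.
3rd Tuesday of January 2022: 2022-01-18.
February 2022 — 3rd Tuesday is 2022-02-15.

2022-02-15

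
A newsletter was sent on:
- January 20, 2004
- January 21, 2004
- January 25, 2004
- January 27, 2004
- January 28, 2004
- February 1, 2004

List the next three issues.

The gap pattern 1, 4, 2, 1, 4 repeats every 3 events.
These are the Tuesdays, Wednesdays and Sundays of each week.
The following Tuesday is February 3, 2004.
The following Wednesday is February 4, 2004.
The following Sunday is February 8, 2004.

February 3, 2004; February 4, 2004; February 8, 2004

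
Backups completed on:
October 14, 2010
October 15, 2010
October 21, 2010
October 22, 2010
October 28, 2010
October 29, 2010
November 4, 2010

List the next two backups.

November 5, 2010; November 11, 2010

The gap pattern 1, 6, 1, 6, 1, 6 repeats every 2 events.
These are the Thursdays and Fridays of each week.
Next Friday: November 5, 2010.
The following Thursday is November 11, 2010.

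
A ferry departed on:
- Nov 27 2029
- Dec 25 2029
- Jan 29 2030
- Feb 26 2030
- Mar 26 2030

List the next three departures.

All Tuesdays; the gaps (28, 35, 28, 28) vary with month length.
This is the last Tuesday of each month.
Last Tuesday of April 2030: Apr 30 2030.
May 2030 ends with Tuesday May 28 2030.
Last Tuesday of June 2030: Jun 25 2030.

Apr 30 2030, May 28 2030, Jun 25 2030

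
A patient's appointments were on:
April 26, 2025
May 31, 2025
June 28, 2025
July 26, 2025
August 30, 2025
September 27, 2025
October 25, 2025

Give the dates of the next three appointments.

November 29, 2025; December 27, 2025; January 31, 2026

These are Saturdays with 35, 28, 28, 35, 28, 28-day gaps.
Each is the final Saturday of its month — May 31, 2025 is past the 28th, so '4th Saturday' doesn't fit.
Last Saturday of November 2025: November 29, 2025.
December 2025 ends with Saturday December 27, 2025.
January 2026 ends with Saturday January 31, 2026.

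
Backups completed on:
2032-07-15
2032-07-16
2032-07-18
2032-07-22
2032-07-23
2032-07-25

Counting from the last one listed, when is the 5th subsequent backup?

Every event lands on a Thursday or Friday or Sunday (gaps cycle 1, 2, 4, 1, 2).
So the schedule is: every Thursday, Friday and Sunday.
Next Thursday: 2032-07-29.
The following Friday is 2032-07-30.
The following Sunday is 2032-08-01.
Next Thursday: 2032-08-05.
The following Friday is 2032-08-06.

2032-08-06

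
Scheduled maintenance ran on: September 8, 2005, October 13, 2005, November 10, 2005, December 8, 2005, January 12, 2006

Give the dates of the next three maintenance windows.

February 9, 2006; March 9, 2006; April 13, 2006

Gaps: 35, 28, 28, 35 days — a mix of 28 and 35. Every date is a Thursday.
Each is the 2nd Thursday of its month.
February 2006 — 2nd Thursday is February 9, 2006.
March 2006 — 2nd Thursday is March 9, 2006.
2nd Thursday of April 2006: April 13, 2006.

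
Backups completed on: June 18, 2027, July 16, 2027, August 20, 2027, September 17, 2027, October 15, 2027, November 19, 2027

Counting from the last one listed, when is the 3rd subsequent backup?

February 18, 2028

Gaps: 28, 35, 28, 28, 35 days — a mix of 28 and 35. Every date is a Friday.
Each is the 3rd Friday of its month.
December 2027 — 3rd Friday is December 17, 2027.
3rd Friday of January 2028: January 21, 2028.
3rd Friday of February 2028: February 18, 2028.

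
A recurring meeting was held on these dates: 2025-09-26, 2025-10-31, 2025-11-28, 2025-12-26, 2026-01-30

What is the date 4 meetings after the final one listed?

Every date is a Friday; gaps 35, 28, 28, 35 days.
Each is the last Friday of its month (at least one falls on the 29th or later, ruling out '4th Friday').
Last Friday of February 2026: 2026-02-27.
Last Friday of March 2026: 2026-03-27.
April 2026 ends with Friday 2026-04-24.
May 2026 ends with Friday 2026-05-29.

2026-05-29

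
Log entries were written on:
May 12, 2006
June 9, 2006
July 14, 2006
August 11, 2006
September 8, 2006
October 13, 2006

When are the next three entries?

Gaps: 28, 35, 28, 28, 35 days — a mix of 28 and 35. Every date is a Friday.
Each is the 2nd Friday of its month.
November 2006 — 2nd Friday is November 10, 2006.
2nd Friday of December 2006: December 8, 2006.
2nd Friday of January 2007: January 12, 2007.

November 10, 2006; December 8, 2006; January 12, 2007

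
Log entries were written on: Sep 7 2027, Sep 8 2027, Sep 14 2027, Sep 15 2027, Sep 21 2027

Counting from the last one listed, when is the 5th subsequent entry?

The gap pattern 1, 6, 1, 6 repeats every 2 events.
These are the Tuesdays and Wednesdays of each week.
The following Wednesday is Sep 22 2027.
The following Tuesday is Sep 28 2027.
The following Wednesday is Sep 29 2027.
The following Tuesday is Oct 5 2027.
Next Wednesday: Oct 6 2027.

Oct 6 2027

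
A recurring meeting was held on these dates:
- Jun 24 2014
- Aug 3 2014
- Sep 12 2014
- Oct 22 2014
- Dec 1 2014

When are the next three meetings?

Gaps between consecutive events: 40, 40, 40, 40 days — a constant 40-day interval.
Dec 1 2014 + 40 days = Jan 10 2015.
Jan 10 2015 + 40 days = Feb 19 2015.
Feb 19 2015 + 40 days = Mar 31 2015.

Jan 10 2015, Feb 19 2015, Mar 31 2015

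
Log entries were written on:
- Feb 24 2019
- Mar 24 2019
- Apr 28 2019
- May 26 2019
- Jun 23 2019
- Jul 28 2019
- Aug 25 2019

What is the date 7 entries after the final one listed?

Mar 22 2020

Gaps: 28, 35, 28, 28, 35, 28 days — a mix of 28 and 35. Every date is a Sunday.
Each is the 4th Sunday of its month.
4th Sunday of September 2019: Sep 22 2019.
October 2019 — 4th Sunday is Oct 27 2019.
4th Sunday of November 2019: Nov 24 2019.
4th Sunday of December 2019: Dec 22 2019.
4th Sunday of January 2020: Jan 26 2020.
February 2020 — 4th Sunday is Feb 23 2020.
4th Sunday of March 2020: Mar 22 2020.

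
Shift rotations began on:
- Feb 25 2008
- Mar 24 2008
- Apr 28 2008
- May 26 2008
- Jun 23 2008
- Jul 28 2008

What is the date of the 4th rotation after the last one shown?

These are Mondays at 28- or 35-day spacing (28, 35, 28, 28, 35).
The pattern: 4th Monday of the month.
4th Monday of August 2008: Aug 25 2008.
4th Monday of September 2008: Sep 22 2008.
October 2008 — 4th Monday is Oct 27 2008.
4th Monday of November 2008: Nov 24 2008.

Nov 24 2008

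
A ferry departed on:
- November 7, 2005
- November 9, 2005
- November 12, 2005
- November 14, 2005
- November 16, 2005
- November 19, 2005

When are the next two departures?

November 21, 2005; November 23, 2005

Gaps: 2, 3, 2, 2, 3 days — not constant, but cyclic with period 3.
The events fall on every Monday, Wednesday and Saturday.
The following Monday is November 21, 2005.
The following Wednesday is November 23, 2005.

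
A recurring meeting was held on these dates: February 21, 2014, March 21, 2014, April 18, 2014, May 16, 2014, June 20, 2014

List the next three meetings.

July 18, 2014; August 15, 2014; September 19, 2014

These are Fridays at 28- or 35-day spacing (28, 28, 28, 35).
The pattern: 3rd Friday of the month.
3rd Friday of July 2014: July 18, 2014.
August 2014 — 3rd Friday is August 15, 2014.
3rd Friday of September 2014: September 19, 2014.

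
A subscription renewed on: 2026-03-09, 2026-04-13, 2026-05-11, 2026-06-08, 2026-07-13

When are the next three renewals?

2026-08-10, 2026-09-14, 2026-10-12

All dates are Mondays, 35, 28, 28, 35 days apart.
Specifically, the 2nd Monday of each month.
2nd Monday of August 2026: 2026-08-10.
2nd Monday of September 2026: 2026-09-14.
2nd Monday of October 2026: 2026-10-12.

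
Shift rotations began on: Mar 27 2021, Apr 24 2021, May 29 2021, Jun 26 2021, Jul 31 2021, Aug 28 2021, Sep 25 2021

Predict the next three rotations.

These are Saturdays with 28, 35, 28, 35, 28, 28-day gaps.
Each is the final Saturday of its month — May 29 2021 is past the 28th, so '4th Saturday' doesn't fit.
Last Saturday of October 2021: Oct 30 2021.
November 2021 ends with Saturday Nov 27 2021.
Last Saturday of December 2021: Dec 25 2021.

Oct 30 2021, Nov 27 2021, Dec 25 2021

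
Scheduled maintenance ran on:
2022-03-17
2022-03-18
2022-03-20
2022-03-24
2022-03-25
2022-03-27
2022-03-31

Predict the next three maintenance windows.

2022-04-01, 2022-04-03, 2022-04-07

Gaps: 1, 2, 4, 1, 2, 4 days — not constant, but cyclic with period 3.
The events fall on every Thursday, Friday and Sunday.
Next Friday: 2022-04-01.
Next Sunday: 2022-04-03.
The following Thursday is 2022-04-07.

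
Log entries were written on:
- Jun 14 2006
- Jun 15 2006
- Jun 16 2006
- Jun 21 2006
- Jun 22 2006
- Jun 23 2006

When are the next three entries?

Every event lands on a Wednesday or Thursday or Friday (gaps cycle 1, 1, 5, 1, 1).
So the schedule is: every Wednesday, Thursday and Friday.
The following Wednesday is Jun 28 2006.
Next Thursday: Jun 29 2006.
Next Friday: Jun 30 2006.

Jun 28 2006, Jun 29 2006, Jun 30 2006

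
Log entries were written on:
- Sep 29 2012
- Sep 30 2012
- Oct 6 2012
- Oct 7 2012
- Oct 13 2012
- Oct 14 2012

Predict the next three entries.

Oct 20 2012, Oct 21 2012, Oct 27 2012

Gaps: 1, 6, 1, 6, 1 days — not constant, but cyclic with period 2.
The events fall on every Saturday and Sunday.
The following Saturday is Oct 20 2012.
Next Sunday: Oct 21 2012.
The following Saturday is Oct 27 2012.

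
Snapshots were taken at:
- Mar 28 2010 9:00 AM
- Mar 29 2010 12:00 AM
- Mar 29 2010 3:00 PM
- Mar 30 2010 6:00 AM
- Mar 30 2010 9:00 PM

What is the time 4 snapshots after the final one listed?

The interval is a steady 15 hours (15, 15, 15, 15).
Mar 30 2010 9:00 PM + 15 h = Mar 31 2010 12:00 PM.
Mar 31 2010 12:00 PM + 15 h = Apr 1 2010 3:00 AM.
Apr 1 2010 3:00 AM + 15 h = Apr 1 2010 6:00 PM.
Apr 1 2010 6:00 PM + 15 h = Apr 2 2010 9:00 AM.

Apr 2 2010 9:00 AM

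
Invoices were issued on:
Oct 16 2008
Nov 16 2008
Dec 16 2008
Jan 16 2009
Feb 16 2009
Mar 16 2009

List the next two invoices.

Gaps: 31, 30, 31, 31, 28 days — not constant. Every event is on the 16th of the month.
Pattern: the 16th of each month.
April 2009: Apr 16 2009.
May 2009: May 16 2009.

Apr 16 2009, May 16 2009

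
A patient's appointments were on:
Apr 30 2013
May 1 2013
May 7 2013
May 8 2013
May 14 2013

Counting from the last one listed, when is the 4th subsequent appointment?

May 28 2013

Every event lands on a Tuesday or Wednesday (gaps cycle 1, 6, 1, 6).
So the schedule is: every Tuesday and Wednesday.
Next Wednesday: May 15 2013.
The following Tuesday is May 21 2013.
The following Wednesday is May 22 2013.
Next Tuesday: May 28 2013.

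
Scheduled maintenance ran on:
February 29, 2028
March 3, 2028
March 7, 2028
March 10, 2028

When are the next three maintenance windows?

March 14, 2028; March 17, 2028; March 21, 2028

Gaps: 3, 4, 3 days — not constant, but cyclic with period 2.
The events fall on every Tuesday and Friday.
The following Tuesday is March 14, 2028.
Next Friday: March 17, 2028.
Next Tuesday: March 21, 2028.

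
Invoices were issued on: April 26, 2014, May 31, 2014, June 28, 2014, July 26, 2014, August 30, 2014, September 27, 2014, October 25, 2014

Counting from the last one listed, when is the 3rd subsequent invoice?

January 31, 2015

Every date is a Saturday; gaps 35, 28, 28, 35, 28, 28 days.
Each is the last Saturday of its month (at least one falls on the 29th or later, ruling out '4th Saturday').
Last Saturday of November 2014: November 29, 2014.
Last Saturday of December 2014: December 27, 2014.
Last Saturday of January 2015: January 31, 2015.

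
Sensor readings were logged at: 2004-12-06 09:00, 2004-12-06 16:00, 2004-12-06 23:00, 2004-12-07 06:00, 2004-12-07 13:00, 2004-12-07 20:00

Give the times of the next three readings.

2004-12-08 03:00, 2004-12-08 10:00, 2004-12-08 17:00

Gaps: 7, 7, 7, 7, 7 hours — each event is 7 hours after the previous one.
2004-12-07 20:00 + 7 h = 2004-12-08 03:00.
2004-12-08 03:00 + 7 h = 2004-12-08 10:00.
2004-12-08 10:00 + 7 h = 2004-12-08 17:00.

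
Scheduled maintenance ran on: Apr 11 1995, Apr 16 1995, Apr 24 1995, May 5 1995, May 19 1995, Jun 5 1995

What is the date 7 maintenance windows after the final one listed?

Dec 25 1995

The spacing grows by 3 each time: 5, 8, 11, 14, 17 days.
Next gap: 20 days. Jun 5 1995 + 20 days = Jun 25 1995.
Next gap: 23 days. Jun 25 1995 + 23 days = Jul 18 1995.
Next gap: 26 days. Jul 18 1995 + 26 days = Aug 13 1995.
Next gap: 29 days. Aug 13 1995 + 29 days = Sep 11 1995.
Next gap: 32 days. Sep 11 1995 + 32 days = Oct 13 1995.
Next gap: 35 days. Oct 13 1995 + 35 days = Nov 17 1995.
Next gap: 38 days. Nov 17 1995 + 38 days = Dec 25 1995.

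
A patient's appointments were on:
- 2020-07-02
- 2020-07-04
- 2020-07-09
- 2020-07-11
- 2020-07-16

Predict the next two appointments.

Every event lands on a Thursday or Saturday (gaps cycle 2, 5, 2, 5).
So the schedule is: every Thursday and Saturday.
The following Saturday is 2020-07-18.
The following Thursday is 2020-07-23.

2020-07-18, 2020-07-23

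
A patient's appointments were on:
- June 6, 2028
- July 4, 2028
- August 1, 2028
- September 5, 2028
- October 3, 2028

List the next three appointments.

These are Tuesdays at 28- or 35-day spacing (28, 28, 35, 28).
The pattern: 1st Tuesday of the month.
1st Tuesday of November 2028: November 7, 2028.
1st Tuesday of December 2028: December 5, 2028.
1st Tuesday of January 2029: January 2, 2029.

November 7, 2028; December 5, 2028; January 2, 2029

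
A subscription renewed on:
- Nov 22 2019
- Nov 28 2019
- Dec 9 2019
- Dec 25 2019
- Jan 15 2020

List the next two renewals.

Feb 10 2020, Mar 12 2020

Gaps: 6, 11, 16, 21 days — each gap is 5 larger than the previous one.
Next gap: 26 days. Jan 15 2020 + 26 days = Feb 10 2020.
Next gap: 31 days. Feb 10 2020 + 31 days = Mar 12 2020.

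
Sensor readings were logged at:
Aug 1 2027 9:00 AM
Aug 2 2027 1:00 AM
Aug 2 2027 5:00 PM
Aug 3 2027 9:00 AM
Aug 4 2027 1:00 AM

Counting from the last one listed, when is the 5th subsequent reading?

Spacing: 16, 16, 16, 16 h — constant 16 h.
Aug 4 2027 1:00 AM + 16 h = Aug 4 2027 5:00 PM.
Aug 4 2027 5:00 PM + 16 h = Aug 5 2027 9:00 AM.
Aug 5 2027 9:00 AM + 16 h = Aug 6 2027 1:00 AM.
Aug 6 2027 1:00 AM + 16 h = Aug 6 2027 5:00 PM.
Aug 6 2027 5:00 PM + 16 h = Aug 7 2027 9:00 AM.

Aug 7 2027 9:00 AM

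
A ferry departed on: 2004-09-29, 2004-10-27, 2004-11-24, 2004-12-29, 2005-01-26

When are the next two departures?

These are Wednesdays with 28, 28, 35, 28-day gaps.
Each is the final Wednesday of its month — 2004-09-29 is past the 28th, so '4th Wednesday' doesn't fit.
February 2005 ends with Wednesday 2005-02-23.
Last Wednesday of March 2005: 2005-03-30.

2005-02-23, 2005-03-30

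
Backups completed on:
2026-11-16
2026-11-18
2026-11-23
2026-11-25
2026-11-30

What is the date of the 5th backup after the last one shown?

Every event lands on a Monday or Wednesday (gaps cycle 2, 5, 2, 5).
So the schedule is: every Monday and Wednesday.
The following Wednesday is 2026-12-02.
The following Monday is 2026-12-07.
Next Wednesday: 2026-12-09.
The following Monday is 2026-12-14.
Next Wednesday: 2026-12-16.

2026-12-16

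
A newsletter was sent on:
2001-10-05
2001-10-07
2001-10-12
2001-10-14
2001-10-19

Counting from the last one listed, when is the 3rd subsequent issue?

Gaps: 2, 5, 2, 5 days — not constant, but cyclic with period 2.
The events fall on every Friday and Sunday.
Next Sunday: 2001-10-21.
The following Friday is 2001-10-26.
Next Sunday: 2001-10-28.

2001-10-28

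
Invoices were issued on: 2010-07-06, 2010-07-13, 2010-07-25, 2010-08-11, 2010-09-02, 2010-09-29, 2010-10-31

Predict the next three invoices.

Gaps: 7, 12, 17, 22, 27, 32 days — each gap is 5 larger than the previous one.
Next gap: 37 days. 2010-10-31 + 37 days = 2010-12-07.
Next gap: 42 days. 2010-12-07 + 42 days = 2011-01-18.
Next gap: 47 days. 2011-01-18 + 47 days = 2011-03-06.

2010-12-07, 2011-01-18, 2011-03-06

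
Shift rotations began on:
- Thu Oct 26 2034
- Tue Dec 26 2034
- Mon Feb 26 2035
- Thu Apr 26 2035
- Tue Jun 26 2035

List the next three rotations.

Sun Aug 26 2035, Fri Oct 26 2035, Wed Dec 26 2035

Gaps: 61, 62, 59, 61 days — not constant. Every event is on the 26th of the month.
Pattern: the 26th of every 2 months.
August 2035: Sun Aug 26 2035.
October 2035: Fri Oct 26 2035.
December 2035: Wed Dec 26 2035.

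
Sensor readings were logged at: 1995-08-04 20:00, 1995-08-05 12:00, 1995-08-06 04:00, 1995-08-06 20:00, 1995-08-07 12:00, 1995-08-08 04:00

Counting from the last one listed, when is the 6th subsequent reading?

The interval is a steady 16 hours (16, 16, 16, 16, 16).
1995-08-08 04:00 + 16 h = 1995-08-08 20:00.
1995-08-08 20:00 + 16 h = 1995-08-09 12:00.
1995-08-09 12:00 + 16 h = 1995-08-10 04:00.
1995-08-10 04:00 + 16 h = 1995-08-10 20:00.
1995-08-10 20:00 + 16 h = 1995-08-11 12:00.
1995-08-11 12:00 + 16 h = 1995-08-12 04:00.

1995-08-12 04:00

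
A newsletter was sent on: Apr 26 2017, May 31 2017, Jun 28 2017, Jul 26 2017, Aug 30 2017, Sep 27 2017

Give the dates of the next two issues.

Every date is a Wednesday; gaps 35, 28, 28, 35, 28 days.
Each is the last Wednesday of its month (at least one falls on the 29th or later, ruling out '4th Wednesday').
October 2017 ends with Wednesday Oct 25 2017.
November 2017 ends with Wednesday Nov 29 2017.

Oct 25 2017, Nov 29 2017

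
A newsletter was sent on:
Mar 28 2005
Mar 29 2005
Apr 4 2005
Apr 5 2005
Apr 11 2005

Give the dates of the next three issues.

Gaps: 1, 6, 1, 6 days — not constant, but cyclic with period 2.
The events fall on every Monday and Tuesday.
Next Tuesday: Apr 12 2005.
Next Monday: Apr 18 2005.
The following Tuesday is Apr 19 2005.

Apr 12 2005, Apr 18 2005, Apr 19 2005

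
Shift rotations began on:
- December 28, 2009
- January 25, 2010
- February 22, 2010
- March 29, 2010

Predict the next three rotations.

April 26, 2010; May 31, 2010; June 28, 2010

These are Mondays with 28, 28, 35-day gaps.
Each is the final Monday of its month — March 29, 2010 is past the 28th, so '4th Monday' doesn't fit.
April 2010 ends with Monday April 26, 2010.
Last Monday of May 2010: May 31, 2010.
June 2010 ends with Monday June 28, 2010.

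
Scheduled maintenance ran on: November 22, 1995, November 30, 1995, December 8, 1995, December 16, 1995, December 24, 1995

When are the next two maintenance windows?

January 1, 1996; January 9, 1996

The spacing is 8, 8, 8, 8 days — always 8 days.
December 24, 1995 + 8 days = January 1, 1996.
January 1, 1996 + 8 days = January 9, 1996.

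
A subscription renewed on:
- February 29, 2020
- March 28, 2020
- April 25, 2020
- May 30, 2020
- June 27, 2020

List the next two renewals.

July 25, 2020; August 29, 2020

All Saturdays; the gaps (28, 28, 35, 28) vary with month length.
This is the last Saturday of each month.
Last Saturday of July 2020: July 25, 2020.
August 2020 ends with Saturday August 29, 2020.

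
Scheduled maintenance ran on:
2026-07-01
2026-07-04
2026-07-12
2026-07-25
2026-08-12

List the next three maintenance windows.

Gaps: 3, 8, 13, 18 days — each gap is 5 larger than the previous one.
Next gap: 23 days. 2026-08-12 + 23 days = 2026-09-04.
Next gap: 28 days. 2026-09-04 + 28 days = 2026-10-02.
Next gap: 33 days. 2026-10-02 + 33 days = 2026-11-04.

2026-09-04, 2026-10-02, 2026-11-04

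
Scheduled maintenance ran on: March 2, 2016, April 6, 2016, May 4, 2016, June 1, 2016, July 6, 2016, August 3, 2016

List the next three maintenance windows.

These are Wednesdays at 28- or 35-day spacing (35, 28, 28, 35, 28).
The pattern: 1st Wednesday of the month.
September 2016 — 1st Wednesday is September 7, 2016.
1st Wednesday of October 2016: October 5, 2016.
November 2016 — 1st Wednesday is November 2, 2016.

September 7, 2016; October 5, 2016; November 2, 2016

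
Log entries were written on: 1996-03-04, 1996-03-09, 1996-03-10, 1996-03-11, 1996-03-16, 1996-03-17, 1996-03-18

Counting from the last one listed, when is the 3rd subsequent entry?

The gap pattern 5, 1, 1, 5, 1, 1 repeats every 3 events.
These are the Mondays, Saturdays and Sundays of each week.
Next Saturday: 1996-03-23.
Next Sunday: 1996-03-24.
Next Monday: 1996-03-25.

1996-03-25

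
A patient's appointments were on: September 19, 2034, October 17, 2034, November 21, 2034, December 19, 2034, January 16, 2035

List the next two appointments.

These are Tuesdays at 28- or 35-day spacing (28, 35, 28, 28).
The pattern: 3rd Tuesday of the month.
February 2035 — 3rd Tuesday is February 20, 2035.
March 2035 — 3rd Tuesday is March 20, 2035.

February 20, 2035; March 20, 2035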